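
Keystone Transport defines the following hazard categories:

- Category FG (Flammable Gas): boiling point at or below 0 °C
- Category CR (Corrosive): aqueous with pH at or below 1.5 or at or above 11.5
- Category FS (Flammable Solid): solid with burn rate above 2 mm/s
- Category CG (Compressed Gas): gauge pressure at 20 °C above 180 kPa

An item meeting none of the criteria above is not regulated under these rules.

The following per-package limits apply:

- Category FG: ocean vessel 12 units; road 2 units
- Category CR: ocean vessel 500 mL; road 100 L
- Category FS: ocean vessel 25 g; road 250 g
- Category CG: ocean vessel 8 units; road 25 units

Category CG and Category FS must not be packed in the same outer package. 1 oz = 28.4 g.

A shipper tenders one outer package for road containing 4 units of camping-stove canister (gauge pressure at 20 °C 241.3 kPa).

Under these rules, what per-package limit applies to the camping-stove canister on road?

25 units

The camping-stove canister has gauge pressure at 20 °C 241.3 kPa, which is > 180 kPa, so it is Category CG (Compressed Gas).
The road limit for Category CG is 25 units.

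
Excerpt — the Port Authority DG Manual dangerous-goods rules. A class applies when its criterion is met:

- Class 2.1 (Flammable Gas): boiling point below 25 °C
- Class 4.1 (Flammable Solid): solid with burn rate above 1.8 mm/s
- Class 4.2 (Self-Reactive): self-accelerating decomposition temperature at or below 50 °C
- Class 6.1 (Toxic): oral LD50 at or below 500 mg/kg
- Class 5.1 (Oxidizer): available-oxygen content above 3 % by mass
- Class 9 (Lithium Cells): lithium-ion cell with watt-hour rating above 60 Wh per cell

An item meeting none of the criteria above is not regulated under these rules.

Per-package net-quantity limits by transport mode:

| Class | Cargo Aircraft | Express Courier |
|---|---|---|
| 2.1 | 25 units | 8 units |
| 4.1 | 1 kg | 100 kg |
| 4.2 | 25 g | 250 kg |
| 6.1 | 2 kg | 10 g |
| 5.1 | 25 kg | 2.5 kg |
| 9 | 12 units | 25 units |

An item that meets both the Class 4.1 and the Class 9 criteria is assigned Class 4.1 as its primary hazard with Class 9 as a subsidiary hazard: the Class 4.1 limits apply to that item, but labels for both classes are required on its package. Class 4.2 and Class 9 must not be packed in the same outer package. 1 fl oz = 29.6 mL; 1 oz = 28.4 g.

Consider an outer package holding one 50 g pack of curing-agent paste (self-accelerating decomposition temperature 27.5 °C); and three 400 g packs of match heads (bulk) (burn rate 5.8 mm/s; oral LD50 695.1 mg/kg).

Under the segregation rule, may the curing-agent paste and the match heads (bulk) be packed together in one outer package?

Yes

With self-accelerating decomposition temperature 27.5 °C (≤ 50 °C), the curing-agent paste falls in Class 4.2.
Burn rate 5.8 mm/s meets the Class 4.1 criterion (Flammable Solid), so the match heads (bulk) are Class 4.1.
No segregation rule bars Class 4.2 with Class 4.1.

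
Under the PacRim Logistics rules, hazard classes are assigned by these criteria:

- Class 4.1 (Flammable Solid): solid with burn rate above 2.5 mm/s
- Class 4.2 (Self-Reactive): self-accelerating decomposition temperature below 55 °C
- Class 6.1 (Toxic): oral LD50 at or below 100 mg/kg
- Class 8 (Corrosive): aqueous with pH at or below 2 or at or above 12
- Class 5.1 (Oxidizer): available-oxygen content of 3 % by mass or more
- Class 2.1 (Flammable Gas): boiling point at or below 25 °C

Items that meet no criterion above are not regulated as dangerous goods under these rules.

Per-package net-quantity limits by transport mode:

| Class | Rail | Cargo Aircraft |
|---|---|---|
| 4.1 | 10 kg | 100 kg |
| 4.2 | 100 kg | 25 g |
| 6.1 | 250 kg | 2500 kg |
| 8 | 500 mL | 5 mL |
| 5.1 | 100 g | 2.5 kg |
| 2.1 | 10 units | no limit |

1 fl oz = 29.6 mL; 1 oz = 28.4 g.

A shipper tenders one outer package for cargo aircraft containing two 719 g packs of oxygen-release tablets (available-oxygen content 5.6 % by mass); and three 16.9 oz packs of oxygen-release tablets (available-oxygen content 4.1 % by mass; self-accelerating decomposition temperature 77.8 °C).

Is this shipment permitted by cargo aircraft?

No

With available-oxygen content 5.6 % by mass (≥ 3 % by mass), the oxygen-release tablets fall in Class 5.1.
Available-oxygen content 4.1 % by mass meets the Class 5.1 criterion (Oxidizer), so the oxygen-release tablets are Class 5.1.
Total Class 5.1: (two 719 g packs = 1.438 kg) + (three 16.9 oz packs = 1439.88 g) = 2877.88 g.
That exceeds the Class 5.1 cargo aircraft limit of 2.5 kg.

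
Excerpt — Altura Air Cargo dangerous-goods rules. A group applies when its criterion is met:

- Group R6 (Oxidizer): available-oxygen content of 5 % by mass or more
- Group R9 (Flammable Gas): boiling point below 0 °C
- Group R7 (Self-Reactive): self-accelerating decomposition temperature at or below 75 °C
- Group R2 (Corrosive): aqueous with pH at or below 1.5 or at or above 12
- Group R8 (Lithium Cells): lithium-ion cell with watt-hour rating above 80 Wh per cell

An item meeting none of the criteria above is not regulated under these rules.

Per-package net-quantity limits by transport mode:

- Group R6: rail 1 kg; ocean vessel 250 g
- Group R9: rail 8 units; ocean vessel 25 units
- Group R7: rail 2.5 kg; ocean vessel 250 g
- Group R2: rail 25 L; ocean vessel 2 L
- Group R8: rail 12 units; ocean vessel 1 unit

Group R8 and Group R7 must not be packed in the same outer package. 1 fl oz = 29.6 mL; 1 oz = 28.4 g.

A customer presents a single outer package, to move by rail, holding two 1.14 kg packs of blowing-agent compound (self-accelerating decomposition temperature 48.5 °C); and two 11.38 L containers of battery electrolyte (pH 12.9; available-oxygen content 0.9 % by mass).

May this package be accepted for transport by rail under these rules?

Yes

The blowing-agent compound has self-accelerating decomposition temperature 48.5 °C, which is ≤ 75 °C, so it is Group R7 (Self-Reactive).
Battery electrolyte: pH 12.9 ≥ 12 → Group R2 (Corrosive).
Group R2 quantity: two 11.38 L containers = 22.76 L.
That is within the Group R2 rail limit of 25 L.
Group R7 quantity: two 1.14 kg packs = 2.28 kg.
2.28 kg ≤ 2.5 kg (rail limit, Group R7) — within limit.
The segregation rule (Group R8 with Group R7) does not apply to Group R2 with Group R7.
Every hazard group is within its rail limit and no segregation rule is violated.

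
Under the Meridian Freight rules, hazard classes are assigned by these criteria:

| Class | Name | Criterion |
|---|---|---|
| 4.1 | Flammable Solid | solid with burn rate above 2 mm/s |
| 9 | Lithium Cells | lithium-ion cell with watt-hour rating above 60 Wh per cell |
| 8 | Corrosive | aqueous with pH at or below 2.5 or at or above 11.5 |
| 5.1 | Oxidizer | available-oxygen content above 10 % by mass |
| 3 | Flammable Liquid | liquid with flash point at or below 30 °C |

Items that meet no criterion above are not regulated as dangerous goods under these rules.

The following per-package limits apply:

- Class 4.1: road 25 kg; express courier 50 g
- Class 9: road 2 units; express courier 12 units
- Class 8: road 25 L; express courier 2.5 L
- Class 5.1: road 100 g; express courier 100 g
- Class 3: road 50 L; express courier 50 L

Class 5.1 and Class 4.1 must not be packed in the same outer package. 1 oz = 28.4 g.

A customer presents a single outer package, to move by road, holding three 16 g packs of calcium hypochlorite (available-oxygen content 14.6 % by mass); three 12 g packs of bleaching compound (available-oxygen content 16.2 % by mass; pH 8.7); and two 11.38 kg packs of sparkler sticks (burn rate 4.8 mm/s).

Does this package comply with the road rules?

The calcium hypochlorite has available-oxygen content 14.6 % by mass, which is > 10 % by mass, so it is Class 5.1 (Oxidizer).
Available-oxygen content 16.2 % by mass meets the Class 5.1 criterion (Oxidizer), so the bleaching compound is Class 5.1.
With burn rate 4.8 mm/s (> 2 mm/s), the sparkler sticks fall in Class 4.1.
Total Class 5.1: (three 16 g packs = 48 g) + (three 12 g packs = 36 g) = 84 g.
84 g is within the road limit of 100 g for Class 5.1.
Class 4.1 quantity: two 11.38 kg packs = 22.76 kg.
That is within the Class 4.1 road limit of 25 kg.
Class 5.1 and Class 4.1 may not share an outer package.

No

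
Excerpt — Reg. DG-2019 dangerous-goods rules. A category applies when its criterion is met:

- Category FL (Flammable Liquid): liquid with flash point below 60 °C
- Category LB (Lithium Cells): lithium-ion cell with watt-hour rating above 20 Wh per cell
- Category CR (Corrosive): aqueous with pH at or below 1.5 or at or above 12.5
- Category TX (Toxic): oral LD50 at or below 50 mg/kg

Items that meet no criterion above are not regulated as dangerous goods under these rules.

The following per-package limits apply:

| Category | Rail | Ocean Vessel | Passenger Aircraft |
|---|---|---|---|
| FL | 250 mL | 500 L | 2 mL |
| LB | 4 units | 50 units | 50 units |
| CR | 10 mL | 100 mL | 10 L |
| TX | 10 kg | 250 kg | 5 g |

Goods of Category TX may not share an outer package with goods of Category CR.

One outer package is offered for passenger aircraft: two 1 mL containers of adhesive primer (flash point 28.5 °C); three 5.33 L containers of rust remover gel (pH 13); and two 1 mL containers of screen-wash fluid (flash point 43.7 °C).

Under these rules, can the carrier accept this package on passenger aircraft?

Adhesive primer: flash point 28.5 °C < 60 °C → Category FL (Flammable Liquid).
With pH 13 (≥ 12.5), the rust remover gel falls in Category CR.
Flash point 43.7 °C meets the Category FL criterion (Flammable Liquid), so the screen-wash fluid is Category FL.
Total Category FL: (two 1 mL containers = 2 mL) + (two 1 mL containers = 2 mL) = 4 mL.
4 mL > 2 mL (passenger aircraft limit, Category FL) — over the limit.
Category CR quantity: three 5.33 L containers = 15.99 L.
15.99 L exceeds the passenger aircraft limit of 10 L for Category CR.
The segregation rule (Category TX with Category CR) does not apply to Category FL with Category CR.

No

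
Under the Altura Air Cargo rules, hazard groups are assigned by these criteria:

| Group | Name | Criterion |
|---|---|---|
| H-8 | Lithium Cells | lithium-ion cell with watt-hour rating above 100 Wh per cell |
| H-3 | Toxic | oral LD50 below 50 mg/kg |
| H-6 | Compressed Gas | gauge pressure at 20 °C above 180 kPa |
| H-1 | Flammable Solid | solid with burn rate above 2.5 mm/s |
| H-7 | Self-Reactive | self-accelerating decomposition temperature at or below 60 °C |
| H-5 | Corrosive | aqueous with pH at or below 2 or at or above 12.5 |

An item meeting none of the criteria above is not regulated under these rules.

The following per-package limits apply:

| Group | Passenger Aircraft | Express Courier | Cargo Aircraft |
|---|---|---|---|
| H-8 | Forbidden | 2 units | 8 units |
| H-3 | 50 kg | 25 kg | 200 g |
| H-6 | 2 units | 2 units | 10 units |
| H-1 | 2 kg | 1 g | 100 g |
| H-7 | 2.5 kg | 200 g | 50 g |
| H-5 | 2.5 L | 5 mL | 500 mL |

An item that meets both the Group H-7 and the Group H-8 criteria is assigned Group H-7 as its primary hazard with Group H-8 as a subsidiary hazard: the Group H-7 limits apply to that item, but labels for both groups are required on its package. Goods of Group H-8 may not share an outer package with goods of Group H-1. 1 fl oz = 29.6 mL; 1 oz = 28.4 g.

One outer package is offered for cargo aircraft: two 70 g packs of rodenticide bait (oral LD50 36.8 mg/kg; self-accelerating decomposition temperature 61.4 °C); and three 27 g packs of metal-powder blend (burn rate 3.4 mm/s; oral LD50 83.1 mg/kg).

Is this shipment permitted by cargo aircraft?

Yes

Rodenticide bait: oral LD50 36.8 mg/kg < 50 mg/kg → Group H-3 (Toxic).
Metal-powder blend: burn rate 3.4 mm/s > 2.5 mm/s → Group H-1 (Flammable Solid).
Group H-3 quantity: two 70 g packs = 140 g.
140 g is within the cargo aircraft limit of 200 g for Group H-3.
Group H-1 quantity: three 27 g packs = 81 g.
That is within the Group H-1 cargo aircraft limit of 100 g.
The segregation rule (Group H-8 with Group H-1) does not apply to Group H-3 with Group H-1.
Every hazard group is within its cargo aircraft limit and no segregation rule is violated.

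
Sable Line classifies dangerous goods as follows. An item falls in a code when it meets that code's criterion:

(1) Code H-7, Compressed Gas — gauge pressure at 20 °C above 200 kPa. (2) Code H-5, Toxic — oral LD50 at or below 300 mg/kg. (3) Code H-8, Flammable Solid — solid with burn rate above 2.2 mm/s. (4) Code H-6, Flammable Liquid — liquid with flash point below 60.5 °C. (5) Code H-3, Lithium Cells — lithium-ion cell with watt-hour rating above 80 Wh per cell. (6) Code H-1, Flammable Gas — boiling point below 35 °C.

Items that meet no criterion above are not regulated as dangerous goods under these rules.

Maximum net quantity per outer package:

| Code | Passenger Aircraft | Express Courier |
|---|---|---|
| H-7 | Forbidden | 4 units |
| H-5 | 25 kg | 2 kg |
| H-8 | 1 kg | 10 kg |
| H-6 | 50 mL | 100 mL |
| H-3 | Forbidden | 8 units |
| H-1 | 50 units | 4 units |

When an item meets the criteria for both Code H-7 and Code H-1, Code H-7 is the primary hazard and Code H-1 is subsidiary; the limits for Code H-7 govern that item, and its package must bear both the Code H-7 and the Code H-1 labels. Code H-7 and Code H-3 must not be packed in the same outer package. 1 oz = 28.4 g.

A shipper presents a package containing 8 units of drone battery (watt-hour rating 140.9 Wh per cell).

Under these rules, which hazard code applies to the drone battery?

Code H-3

Watt-hour rating 140.9 Wh per cell meets the Code H-3 criterion (Lithium Cells), so the drone battery is Code H-3.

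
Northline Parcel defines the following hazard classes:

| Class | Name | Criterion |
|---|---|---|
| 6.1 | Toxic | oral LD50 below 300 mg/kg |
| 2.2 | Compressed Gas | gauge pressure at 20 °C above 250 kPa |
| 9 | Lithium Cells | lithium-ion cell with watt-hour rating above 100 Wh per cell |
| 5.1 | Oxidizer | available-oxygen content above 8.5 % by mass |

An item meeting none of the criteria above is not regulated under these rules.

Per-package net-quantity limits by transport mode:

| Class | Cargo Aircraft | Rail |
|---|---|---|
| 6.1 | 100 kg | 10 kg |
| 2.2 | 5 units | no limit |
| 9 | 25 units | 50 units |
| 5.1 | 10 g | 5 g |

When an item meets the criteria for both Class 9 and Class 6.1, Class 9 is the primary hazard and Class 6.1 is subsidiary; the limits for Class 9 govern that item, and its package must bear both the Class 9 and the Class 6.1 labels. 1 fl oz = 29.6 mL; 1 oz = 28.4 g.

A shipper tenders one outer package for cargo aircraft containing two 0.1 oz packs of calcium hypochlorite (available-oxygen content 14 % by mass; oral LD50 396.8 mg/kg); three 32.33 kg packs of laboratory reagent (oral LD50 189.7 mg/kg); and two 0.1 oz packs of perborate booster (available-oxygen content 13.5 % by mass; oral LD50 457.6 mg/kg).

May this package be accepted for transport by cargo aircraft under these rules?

With available-oxygen content 14 % by mass (> 8.5 % by mass), the calcium hypochlorite falls in Class 5.1.
Laboratory reagent: oral LD50 189.7 mg/kg < 300 mg/kg → Class 6.1 (Toxic).
With available-oxygen content 13.5 % by mass (> 8.5 % by mass), the perborate booster falls in Class 5.1.
Total Class 5.1: (two 0.1 oz packs = 5.68 g) + (two 0.1 oz packs = 5.68 g) = 11.36 g.
11.36 g > 10 g (cargo aircraft limit, Class 5.1) — over the limit.
Class 6.1 quantity: three 32.33 kg packs = 96.99 kg.
That is within the Class 6.1 cargo aircraft limit of 100 kg.

No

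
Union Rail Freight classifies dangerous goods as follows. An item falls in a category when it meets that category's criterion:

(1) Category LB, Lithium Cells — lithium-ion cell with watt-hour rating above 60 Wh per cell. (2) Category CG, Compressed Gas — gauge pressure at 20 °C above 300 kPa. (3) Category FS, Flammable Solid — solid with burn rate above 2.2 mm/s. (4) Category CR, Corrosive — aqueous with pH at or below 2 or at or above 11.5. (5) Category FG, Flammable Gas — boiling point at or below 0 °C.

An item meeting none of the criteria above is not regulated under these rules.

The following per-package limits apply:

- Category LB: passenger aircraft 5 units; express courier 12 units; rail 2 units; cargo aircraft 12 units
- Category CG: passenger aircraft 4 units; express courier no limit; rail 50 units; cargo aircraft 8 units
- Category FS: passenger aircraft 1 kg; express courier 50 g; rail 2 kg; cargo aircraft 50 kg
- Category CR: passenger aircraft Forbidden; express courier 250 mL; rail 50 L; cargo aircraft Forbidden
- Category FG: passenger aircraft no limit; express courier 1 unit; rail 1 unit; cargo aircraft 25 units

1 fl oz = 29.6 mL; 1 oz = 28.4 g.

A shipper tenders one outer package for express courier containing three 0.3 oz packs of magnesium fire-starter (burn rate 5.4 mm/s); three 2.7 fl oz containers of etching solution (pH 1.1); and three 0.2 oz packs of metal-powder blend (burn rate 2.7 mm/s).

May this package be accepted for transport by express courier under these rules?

Yes

Magnesium fire-starter: burn rate 5.4 mm/s > 2.2 mm/s → Category FS (Flammable Solid).
With pH 1.1 (≤ 2), the etching solution falls in Category CR.
With burn rate 2.7 mm/s (> 2.2 mm/s), the metal-powder blend falls in Category FS.
Total Category FS: (three 0.3 oz packs = 25.56 g) + (three 0.2 oz packs = 17.04 g) = 42.6 g.
That is within the Category FS express courier limit of 50 g.
Category CR quantity: three 2.7 fl oz containers = 239.76 mL.
239.76 mL ≤ 250 mL (express courier limit, Category CR) — within limit.
Every hazard category is within its express courier limit and no segregation rule is violated.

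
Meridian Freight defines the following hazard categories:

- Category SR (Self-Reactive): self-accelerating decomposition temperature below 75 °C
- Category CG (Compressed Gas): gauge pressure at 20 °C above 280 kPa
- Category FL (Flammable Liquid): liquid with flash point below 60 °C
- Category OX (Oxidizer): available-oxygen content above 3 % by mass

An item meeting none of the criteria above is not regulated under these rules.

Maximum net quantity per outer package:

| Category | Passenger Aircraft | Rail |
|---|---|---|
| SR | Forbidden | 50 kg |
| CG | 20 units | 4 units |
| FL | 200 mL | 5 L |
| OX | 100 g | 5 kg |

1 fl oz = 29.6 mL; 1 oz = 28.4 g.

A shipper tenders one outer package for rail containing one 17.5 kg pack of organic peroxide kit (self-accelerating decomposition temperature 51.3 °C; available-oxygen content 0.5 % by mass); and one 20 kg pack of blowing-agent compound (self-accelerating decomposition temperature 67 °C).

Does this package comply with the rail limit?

The organic peroxide kit has self-accelerating decomposition temperature 51.3 °C, which is < 75 °C, so it is Category SR (Self-Reactive).
The blowing-agent compound has self-accelerating decomposition temperature 67 °C, which is < 75 °C, so it is Category SR (Self-Reactive).
Category SR net quantity: 17.5 kg + 20 kg = 37.5 kg.
37.5 kg is within the rail limit of 50 kg for Category SR.

Yes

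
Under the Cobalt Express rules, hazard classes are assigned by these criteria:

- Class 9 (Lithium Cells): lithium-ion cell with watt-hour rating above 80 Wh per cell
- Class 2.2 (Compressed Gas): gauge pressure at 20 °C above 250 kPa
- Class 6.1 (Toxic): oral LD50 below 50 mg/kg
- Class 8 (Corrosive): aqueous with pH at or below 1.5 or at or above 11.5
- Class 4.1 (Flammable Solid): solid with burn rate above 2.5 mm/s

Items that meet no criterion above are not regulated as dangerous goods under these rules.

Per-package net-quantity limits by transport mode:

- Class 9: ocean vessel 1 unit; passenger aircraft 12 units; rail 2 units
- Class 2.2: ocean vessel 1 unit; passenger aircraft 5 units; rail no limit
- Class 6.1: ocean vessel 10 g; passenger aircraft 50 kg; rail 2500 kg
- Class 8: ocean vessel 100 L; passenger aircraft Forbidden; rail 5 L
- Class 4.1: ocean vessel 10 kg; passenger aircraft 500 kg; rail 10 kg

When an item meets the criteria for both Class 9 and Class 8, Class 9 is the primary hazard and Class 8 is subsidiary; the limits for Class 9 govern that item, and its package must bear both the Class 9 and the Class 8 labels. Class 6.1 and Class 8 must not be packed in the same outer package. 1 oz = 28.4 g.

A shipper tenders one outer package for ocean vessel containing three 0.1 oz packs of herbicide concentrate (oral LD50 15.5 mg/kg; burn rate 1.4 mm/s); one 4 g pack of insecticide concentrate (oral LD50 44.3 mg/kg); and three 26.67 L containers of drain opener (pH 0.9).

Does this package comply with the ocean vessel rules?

With oral LD50 15.5 mg/kg (< 50 mg/kg), the herbicide concentrate falls in Class 6.1.
Insecticide concentrate: oral LD50 44.3 mg/kg < 50 mg/kg → Class 6.1 (Toxic).
With pH 0.9 (≤ 1.5), the drain opener falls in Class 8.
Total Class 6.1: (three 0.1 oz packs = 8.52 g) + 4 g = 12.52 g.
12.52 g > 10 g (ocean vessel limit, Class 6.1) — over the limit.
Class 8 quantity: three 26.67 L containers = 80.01 L.
80.01 L ≤ 100 L (ocean vessel limit, Class 8) — within limit.
Class 6.1 and Class 8 may not share an outer package.

No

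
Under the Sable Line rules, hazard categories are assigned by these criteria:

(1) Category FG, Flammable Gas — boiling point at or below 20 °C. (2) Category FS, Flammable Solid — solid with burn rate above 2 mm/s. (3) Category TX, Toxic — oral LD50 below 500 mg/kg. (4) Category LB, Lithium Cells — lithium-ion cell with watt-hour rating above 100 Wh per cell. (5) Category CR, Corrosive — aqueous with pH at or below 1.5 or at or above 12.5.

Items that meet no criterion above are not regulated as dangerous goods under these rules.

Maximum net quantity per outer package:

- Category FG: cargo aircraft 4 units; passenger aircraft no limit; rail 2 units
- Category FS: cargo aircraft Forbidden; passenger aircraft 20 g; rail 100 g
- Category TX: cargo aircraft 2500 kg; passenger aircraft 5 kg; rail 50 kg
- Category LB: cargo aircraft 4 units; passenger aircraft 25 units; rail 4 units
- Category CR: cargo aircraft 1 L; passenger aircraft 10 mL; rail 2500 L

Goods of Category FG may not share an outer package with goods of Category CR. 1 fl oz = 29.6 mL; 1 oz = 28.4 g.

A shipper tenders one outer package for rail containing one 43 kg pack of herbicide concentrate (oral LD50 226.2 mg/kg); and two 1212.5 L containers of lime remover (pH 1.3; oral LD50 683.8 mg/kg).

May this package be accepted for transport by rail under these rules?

Yes

The herbicide concentrate has oral LD50 226.2 mg/kg, which is < 500 mg/kg, so it is Category TX (Toxic).
The lime remover has pH 1.3, which is ≤ 1.5, so it is Category CR (Corrosive).
Category TX quantity: 43 kg.
43 kg ≤ 50 kg (rail limit, Category TX) — within limit.
Category CR quantity: two 1212.5 L containers = 2425 L.
That is within the Category CR rail limit of 2500 L.
The segregation rule (Category FG with Category CR) does not apply to Category TX with Category CR.
Every hazard category is within its rail limit and no segregation rule is violated.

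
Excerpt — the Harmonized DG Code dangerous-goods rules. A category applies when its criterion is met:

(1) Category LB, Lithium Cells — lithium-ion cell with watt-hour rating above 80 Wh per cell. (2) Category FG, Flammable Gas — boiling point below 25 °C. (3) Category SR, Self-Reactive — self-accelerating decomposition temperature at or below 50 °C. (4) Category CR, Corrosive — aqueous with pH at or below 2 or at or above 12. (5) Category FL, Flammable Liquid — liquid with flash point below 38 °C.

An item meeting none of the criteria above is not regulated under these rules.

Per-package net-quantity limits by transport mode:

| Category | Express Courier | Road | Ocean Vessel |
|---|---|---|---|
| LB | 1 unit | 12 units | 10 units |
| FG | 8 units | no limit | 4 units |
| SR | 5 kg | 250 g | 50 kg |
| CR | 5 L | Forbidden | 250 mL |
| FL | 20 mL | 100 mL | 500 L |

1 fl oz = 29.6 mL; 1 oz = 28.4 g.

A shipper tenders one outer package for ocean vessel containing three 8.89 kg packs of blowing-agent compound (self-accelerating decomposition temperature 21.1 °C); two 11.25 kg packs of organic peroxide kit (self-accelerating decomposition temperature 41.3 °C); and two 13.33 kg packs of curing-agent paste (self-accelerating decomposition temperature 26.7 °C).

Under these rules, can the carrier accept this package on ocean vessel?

Self-accelerating decomposition temperature 21.1 °C meets the Category SR criterion (Self-Reactive), so the blowing-agent compound is Category SR.
Self-accelerating decomposition temperature 41.3 °C meets the Category SR criterion (Self-Reactive), so the organic peroxide kit is Category SR.
With self-accelerating decomposition temperature 26.7 °C (≤ 50 °C), the curing-agent paste falls in Category SR.
Total Category SR: (three 8.89 kg packs = 26.67 kg) + (two 11.25 kg packs = 22.5 kg) + (two 13.33 kg packs = 26.66 kg) = 75.83 kg.
75.83 kg > 50 kg (ocean vessel limit, Category SR) — over the limit.

No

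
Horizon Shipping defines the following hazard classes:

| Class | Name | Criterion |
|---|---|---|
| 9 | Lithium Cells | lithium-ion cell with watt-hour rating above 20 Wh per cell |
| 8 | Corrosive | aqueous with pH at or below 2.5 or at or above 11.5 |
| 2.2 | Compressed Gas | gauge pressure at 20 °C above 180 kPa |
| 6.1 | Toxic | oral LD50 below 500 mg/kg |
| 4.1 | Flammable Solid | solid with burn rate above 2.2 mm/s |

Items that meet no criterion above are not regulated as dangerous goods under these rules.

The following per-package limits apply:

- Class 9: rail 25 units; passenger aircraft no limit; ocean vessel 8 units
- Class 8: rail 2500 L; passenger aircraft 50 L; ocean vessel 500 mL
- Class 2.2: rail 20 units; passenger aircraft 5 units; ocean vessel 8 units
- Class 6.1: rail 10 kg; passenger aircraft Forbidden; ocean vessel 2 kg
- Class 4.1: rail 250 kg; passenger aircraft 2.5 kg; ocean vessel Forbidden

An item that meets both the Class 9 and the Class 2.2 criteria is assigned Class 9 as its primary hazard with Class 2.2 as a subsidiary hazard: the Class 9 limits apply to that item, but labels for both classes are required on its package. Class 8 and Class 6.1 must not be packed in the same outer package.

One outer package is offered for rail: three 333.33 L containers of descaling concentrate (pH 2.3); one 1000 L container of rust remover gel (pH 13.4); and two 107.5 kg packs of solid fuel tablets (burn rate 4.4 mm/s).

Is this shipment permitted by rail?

Yes

With pH 2.3 (≤ 2.5), the descaling concentrate falls in Class 8.
pH 13.4 meets the Class 8 criterion (Corrosive), so the rust remover gel is Class 8.
The solid fuel tablets have burn rate 4.4 mm/s, which is > 2.2 mm/s, so they are Class 4.1 (Flammable Solid).
Total Class 8: (three 333.33 L containers = 999.99 L) + 1000 L = 1999.99 L.
1999.99 L is within the rail limit of 2500 L for Class 8.
Class 4.1 quantity: two 107.5 kg packs = 215 kg.
215 kg ≤ 250 kg (rail limit, Class 4.1) — within limit.
The segregation rule (Class 8 with Class 6.1) does not apply to Class 8 with Class 4.1.
Every hazard class is within its rail limit and no segregation rule is violated.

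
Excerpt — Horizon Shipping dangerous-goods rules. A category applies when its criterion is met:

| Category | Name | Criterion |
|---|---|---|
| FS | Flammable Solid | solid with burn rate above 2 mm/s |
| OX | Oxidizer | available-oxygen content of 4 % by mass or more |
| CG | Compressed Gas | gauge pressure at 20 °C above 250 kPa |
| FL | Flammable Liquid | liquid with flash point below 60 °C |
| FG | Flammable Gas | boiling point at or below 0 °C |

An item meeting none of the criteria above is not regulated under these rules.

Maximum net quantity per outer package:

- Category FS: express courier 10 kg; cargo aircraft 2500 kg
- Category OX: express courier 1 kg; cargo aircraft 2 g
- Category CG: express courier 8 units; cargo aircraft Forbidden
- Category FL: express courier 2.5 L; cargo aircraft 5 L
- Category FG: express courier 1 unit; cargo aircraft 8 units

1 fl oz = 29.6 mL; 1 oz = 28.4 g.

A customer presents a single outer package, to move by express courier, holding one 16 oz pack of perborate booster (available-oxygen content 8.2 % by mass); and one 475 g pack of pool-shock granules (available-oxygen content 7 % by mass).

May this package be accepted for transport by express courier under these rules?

Perborate booster: available-oxygen content 8.2 % by mass ≥ 4 % by mass → Category OX (Oxidizer).
Available-oxygen content 7 % by mass meets the Category OX criterion (Oxidizer), so the pool-shock granules are Category OX.
Category OX net quantity: (one 16 oz pack = 454.4 g) + 475 g = 929.4 g.
That is within the Category OX express courier limit of 1 kg.

Yes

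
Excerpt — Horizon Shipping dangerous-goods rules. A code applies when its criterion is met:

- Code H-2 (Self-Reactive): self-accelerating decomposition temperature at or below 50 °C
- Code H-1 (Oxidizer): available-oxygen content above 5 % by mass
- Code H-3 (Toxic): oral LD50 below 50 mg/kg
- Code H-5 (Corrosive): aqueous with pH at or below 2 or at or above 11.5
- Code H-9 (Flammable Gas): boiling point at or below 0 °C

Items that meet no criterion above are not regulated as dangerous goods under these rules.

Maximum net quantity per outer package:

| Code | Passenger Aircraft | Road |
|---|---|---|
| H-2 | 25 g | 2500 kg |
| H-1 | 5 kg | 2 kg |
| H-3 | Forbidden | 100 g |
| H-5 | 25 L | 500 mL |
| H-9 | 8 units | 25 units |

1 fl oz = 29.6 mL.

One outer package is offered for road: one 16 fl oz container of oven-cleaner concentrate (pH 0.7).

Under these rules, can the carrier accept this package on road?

Yes

pH 0.7 meets the Code H-5 criterion (Corrosive), so the oven-cleaner concentrate is Code H-5.
Code H-5 quantity: one 16 fl oz container = 473.6 mL.
473.6 mL ≤ 500 mL (road limit, Code H-5) — within limit.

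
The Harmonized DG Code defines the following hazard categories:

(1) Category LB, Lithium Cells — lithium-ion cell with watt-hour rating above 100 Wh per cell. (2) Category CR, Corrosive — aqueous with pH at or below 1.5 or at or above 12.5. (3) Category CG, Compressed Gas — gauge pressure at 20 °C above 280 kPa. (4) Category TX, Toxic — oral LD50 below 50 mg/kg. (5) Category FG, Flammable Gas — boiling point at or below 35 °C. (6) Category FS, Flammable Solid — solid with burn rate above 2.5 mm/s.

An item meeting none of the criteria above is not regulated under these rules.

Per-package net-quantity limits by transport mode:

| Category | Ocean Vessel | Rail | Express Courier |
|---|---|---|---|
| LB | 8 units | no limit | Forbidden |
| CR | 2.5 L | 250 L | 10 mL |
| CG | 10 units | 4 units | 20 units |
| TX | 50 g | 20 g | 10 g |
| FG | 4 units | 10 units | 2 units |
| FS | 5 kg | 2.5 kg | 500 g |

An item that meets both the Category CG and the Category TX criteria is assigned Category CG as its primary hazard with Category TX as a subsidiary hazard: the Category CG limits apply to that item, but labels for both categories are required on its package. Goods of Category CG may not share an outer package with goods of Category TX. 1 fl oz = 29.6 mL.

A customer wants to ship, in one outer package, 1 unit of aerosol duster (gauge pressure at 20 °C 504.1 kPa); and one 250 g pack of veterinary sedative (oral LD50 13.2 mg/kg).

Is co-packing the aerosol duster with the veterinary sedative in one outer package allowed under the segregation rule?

Gauge pressure at 20 °C 504.1 kPa meets the Category CG criterion (Compressed Gas), so the aerosol duster is Category CG.
Oral LD50 13.2 mg/kg meets the Category TX criterion (Toxic), so the veterinary sedative is Category TX.
Category CG and Category TX may not share an outer package.

No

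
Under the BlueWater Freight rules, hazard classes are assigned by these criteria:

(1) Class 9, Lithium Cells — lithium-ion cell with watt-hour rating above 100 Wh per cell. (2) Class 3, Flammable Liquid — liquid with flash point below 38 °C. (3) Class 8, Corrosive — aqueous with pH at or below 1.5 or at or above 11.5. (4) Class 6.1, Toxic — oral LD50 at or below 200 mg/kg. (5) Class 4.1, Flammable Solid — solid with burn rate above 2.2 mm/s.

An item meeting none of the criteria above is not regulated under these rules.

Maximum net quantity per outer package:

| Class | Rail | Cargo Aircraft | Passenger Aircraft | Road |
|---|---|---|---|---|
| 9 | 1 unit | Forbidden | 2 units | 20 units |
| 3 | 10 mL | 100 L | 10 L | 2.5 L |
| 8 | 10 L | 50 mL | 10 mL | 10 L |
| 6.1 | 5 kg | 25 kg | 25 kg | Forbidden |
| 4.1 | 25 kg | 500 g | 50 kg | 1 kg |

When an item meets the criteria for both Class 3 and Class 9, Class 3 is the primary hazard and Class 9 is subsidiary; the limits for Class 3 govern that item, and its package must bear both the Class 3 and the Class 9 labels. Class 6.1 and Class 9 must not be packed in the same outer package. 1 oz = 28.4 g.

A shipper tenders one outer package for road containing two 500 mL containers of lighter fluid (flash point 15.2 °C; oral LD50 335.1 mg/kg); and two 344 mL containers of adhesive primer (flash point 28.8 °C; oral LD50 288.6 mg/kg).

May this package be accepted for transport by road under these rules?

Flash point 15.2 °C meets the Class 3 criterion (Flammable Liquid), so the lighter fluid is Class 3.
Flash point 28.8 °C meets the Class 3 criterion (Flammable Liquid), so the adhesive primer is Class 3.
Class 3 net quantity: (two 500 mL containers = 1 L) + (two 344 mL containers = 688 mL) = 1.688 L.
That is within the Class 3 road limit of 2.5 L.

Yes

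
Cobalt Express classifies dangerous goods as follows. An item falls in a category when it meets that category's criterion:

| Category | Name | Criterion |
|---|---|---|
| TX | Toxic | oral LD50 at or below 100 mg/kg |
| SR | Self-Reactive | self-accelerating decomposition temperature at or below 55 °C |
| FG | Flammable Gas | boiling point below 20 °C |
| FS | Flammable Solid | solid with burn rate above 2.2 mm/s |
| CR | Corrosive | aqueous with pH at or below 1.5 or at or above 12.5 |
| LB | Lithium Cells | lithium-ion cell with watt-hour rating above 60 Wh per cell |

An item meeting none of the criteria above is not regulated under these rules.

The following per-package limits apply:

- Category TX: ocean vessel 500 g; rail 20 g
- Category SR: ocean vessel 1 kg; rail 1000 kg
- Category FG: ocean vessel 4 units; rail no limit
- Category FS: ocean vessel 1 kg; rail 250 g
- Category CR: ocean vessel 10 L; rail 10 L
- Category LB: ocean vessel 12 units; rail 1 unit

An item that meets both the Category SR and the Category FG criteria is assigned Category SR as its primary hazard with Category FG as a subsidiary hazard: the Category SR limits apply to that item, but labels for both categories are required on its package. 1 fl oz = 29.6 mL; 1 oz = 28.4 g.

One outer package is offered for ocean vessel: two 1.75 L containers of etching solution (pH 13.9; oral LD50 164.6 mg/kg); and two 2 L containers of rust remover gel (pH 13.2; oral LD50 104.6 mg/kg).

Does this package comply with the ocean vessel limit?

Yes

The etching solution has pH 13.9, which is ≥ 12.5, so it is Category CR (Corrosive).
Rust remover gel: pH 13.2 ≥ 12.5 → Category CR (Corrosive).
Category CR net quantity: (two 1.75 L containers = 3.5 L) + (two 2 L containers = 4 L) = 7.5 L.
That is within the Category CR ocean vessel limit of 10 L.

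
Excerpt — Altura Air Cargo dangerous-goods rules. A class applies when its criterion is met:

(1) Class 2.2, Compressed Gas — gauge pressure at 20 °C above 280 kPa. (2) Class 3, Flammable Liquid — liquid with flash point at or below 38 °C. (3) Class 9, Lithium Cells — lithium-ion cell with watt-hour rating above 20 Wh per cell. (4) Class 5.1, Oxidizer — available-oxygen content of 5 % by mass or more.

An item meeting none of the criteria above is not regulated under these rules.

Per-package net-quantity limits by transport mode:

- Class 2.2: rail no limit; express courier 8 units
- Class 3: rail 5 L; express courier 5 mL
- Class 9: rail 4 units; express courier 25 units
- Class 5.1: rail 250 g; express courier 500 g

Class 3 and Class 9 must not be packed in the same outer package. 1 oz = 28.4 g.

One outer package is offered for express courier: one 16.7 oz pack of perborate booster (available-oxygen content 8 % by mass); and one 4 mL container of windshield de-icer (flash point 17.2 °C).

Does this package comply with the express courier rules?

The perborate booster has available-oxygen content 8 % by mass, which is ≥ 5 % by mass, so it is Class 5.1 (Oxidizer).
The windshield de-icer has flash point 17.2 °C, which is ≤ 38 °C, so it is Class 3 (Flammable Liquid).
Class 3 quantity: 4 mL.
That is within the Class 3 express courier limit of 5 mL.
Class 5.1 quantity: one 16.7 oz pack = 474.28 g.
474.28 g ≤ 500 g (express courier limit, Class 5.1) — within limit.
The segregation rule (Class 3 with Class 9) does not apply to Class 3 with Class 5.1.
Every hazard class is within its express courier limit and no segregation rule is violated.

Yes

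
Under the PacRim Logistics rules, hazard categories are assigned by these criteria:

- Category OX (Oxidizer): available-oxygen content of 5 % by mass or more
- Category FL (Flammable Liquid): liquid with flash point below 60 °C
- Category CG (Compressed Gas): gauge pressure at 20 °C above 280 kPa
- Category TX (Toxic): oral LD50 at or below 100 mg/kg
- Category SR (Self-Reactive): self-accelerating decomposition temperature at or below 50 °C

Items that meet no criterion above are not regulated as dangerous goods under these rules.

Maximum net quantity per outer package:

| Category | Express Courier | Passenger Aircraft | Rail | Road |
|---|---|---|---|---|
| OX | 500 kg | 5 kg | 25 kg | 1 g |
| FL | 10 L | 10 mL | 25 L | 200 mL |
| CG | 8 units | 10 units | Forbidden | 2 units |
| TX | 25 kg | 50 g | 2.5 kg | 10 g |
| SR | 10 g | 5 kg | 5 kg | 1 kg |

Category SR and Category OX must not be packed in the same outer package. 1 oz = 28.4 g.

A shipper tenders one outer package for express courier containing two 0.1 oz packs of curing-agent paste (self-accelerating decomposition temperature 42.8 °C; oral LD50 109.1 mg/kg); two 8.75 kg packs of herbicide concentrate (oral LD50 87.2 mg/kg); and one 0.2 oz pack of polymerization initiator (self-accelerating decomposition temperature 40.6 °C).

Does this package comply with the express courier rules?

Self-accelerating decomposition temperature 42.8 °C meets the Category SR criterion (Self-Reactive), so the curing-agent paste is Category SR.
With oral LD50 87.2 mg/kg (≤ 100 mg/kg), the herbicide concentrate falls in Category TX.
With self-accelerating decomposition temperature 40.6 °C (≤ 50 °C), the polymerization initiator falls in Category SR.
Category SR net quantity: (two 0.1 oz packs = 5.68 g) + (one 0.2 oz pack = 5.68 g) = 11.36 g.
11.36 g exceeds the express courier limit of 10 g for Category SR.
Category TX quantity: two 8.75 kg packs = 17.5 kg.
That is within the Category TX express courier limit of 25 kg.
The segregation rule (Category SR with Category OX) does not apply to Category SR with Category TX.

No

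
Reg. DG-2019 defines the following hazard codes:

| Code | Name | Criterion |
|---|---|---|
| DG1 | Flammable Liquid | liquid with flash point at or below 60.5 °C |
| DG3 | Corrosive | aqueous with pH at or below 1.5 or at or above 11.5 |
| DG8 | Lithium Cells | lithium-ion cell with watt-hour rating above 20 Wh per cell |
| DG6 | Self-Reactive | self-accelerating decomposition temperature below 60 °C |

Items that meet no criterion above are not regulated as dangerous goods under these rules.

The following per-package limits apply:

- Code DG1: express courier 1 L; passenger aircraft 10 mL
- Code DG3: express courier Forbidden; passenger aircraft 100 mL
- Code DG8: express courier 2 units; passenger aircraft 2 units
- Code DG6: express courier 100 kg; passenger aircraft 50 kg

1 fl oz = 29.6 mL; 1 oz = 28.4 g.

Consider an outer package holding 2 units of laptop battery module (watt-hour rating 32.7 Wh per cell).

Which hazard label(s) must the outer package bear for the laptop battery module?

Code DG8

The laptop battery module has watt-hour rating 32.7 Wh per cell, which is > 20 Wh per cell, so it is Code DG8 (Lithium Cells).
Only the Code DG8 label is required.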